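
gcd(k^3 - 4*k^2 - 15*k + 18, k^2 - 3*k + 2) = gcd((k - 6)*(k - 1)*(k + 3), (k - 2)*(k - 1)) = k - 1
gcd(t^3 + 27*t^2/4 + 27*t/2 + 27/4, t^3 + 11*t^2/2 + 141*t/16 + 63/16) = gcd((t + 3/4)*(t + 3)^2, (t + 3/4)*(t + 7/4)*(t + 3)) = t^2 + 15*t/4 + 9/4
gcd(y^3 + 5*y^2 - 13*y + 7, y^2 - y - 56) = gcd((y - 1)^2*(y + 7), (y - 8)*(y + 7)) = y + 7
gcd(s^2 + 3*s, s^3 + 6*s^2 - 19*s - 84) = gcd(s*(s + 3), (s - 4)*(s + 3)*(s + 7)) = s + 3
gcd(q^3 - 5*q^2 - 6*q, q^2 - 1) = q + 1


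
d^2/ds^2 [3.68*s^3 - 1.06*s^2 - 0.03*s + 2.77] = 22.08*s - 2.12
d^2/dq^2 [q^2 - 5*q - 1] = 2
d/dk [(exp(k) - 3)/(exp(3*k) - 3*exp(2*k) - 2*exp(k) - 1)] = ((exp(k) - 3)*(-3*exp(2*k) + 6*exp(k) + 2) + exp(3*k) - 3*exp(2*k) - 2*exp(k) - 1)*exp(k)/(-exp(3*k) + 3*exp(2*k) + 2*exp(k) + 1)^2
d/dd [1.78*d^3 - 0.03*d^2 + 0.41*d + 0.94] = 5.34*d^2 - 0.06*d + 0.41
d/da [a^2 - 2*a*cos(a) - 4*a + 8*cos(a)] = 2*a*sin(a) + 2*a - 8*sin(a) - 2*cos(a) - 4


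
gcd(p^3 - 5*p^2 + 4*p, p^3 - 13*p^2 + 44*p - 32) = p^2 - 5*p + 4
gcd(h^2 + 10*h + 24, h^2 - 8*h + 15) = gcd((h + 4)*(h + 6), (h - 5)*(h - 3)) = 1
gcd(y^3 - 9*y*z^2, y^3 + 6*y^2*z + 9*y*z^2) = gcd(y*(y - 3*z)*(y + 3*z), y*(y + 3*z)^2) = y^2 + 3*y*z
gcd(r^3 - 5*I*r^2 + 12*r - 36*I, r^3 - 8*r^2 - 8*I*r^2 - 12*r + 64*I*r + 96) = r^2 - 8*I*r - 12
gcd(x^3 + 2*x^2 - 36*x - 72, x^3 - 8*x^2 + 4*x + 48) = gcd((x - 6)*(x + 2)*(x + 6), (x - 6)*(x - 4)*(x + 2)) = x^2 - 4*x - 12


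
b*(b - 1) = b^2 - b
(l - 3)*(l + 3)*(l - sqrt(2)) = l^3 - sqrt(2)*l^2 - 9*l + 9*sqrt(2)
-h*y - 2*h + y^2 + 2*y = (-h + y)*(y + 2)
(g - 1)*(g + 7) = g^2 + 6*g - 7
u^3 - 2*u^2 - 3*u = u*(u - 3)*(u + 1)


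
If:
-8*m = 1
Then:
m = -1/8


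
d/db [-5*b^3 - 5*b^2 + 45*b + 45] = -15*b^2 - 10*b + 45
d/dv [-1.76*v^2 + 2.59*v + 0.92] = 2.59 - 3.52*v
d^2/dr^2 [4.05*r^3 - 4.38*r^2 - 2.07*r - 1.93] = 24.3*r - 8.76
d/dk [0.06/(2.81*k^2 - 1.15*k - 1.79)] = (0.069 - 0.3372*k)/(-2.81*k^2 + 1.15*k + 1.79)^2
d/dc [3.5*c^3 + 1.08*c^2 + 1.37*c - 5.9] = 10.5*c^2 + 2.16*c + 1.37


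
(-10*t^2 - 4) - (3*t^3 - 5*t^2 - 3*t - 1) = -3*t^3 - 5*t^2 + 3*t - 3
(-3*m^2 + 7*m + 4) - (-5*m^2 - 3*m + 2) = 2*m^2 + 10*m + 2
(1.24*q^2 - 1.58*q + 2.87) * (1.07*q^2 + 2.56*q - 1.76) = 1.3268*q^4 + 1.4838*q^3 - 3.1563*q^2 + 10.128*q - 5.0512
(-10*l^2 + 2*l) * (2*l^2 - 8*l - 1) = -20*l^4 + 84*l^3 - 6*l^2 - 2*l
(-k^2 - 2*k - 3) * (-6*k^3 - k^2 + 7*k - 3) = 6*k^5 + 13*k^4 + 13*k^3 - 8*k^2 - 15*k + 9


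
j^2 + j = j*(j + 1)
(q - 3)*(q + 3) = q^2 - 9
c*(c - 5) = c^2 - 5*c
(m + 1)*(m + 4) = m^2 + 5*m + 4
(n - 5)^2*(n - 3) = n^3 - 13*n^2 + 55*n - 75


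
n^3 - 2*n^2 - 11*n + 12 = (n - 4)*(n - 1)*(n + 3)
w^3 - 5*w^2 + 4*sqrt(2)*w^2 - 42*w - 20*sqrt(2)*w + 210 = (w - 5)*(w - 3*sqrt(2))*(w + 7*sqrt(2))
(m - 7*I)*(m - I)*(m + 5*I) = m^3 - 3*I*m^2 + 33*m - 35*I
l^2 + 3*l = l*(l + 3)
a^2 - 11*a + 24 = (a - 8)*(a - 3)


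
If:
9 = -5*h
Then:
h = -9/5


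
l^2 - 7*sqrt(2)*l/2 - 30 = (l - 6*sqrt(2))*(l + 5*sqrt(2)/2)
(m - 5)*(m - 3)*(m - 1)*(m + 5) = m^4 - 4*m^3 - 22*m^2 + 100*m - 75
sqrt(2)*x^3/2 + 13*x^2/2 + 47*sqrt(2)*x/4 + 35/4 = (x + 5*sqrt(2)/2)*(x + 7*sqrt(2)/2)*(sqrt(2)*x/2 + 1/2)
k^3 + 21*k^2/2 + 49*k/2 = k*(k + 7/2)*(k + 7)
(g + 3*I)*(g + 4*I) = g^2 + 7*I*g - 12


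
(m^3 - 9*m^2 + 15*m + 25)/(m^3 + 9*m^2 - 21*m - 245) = (m^2 - 4*m - 5)/(m^2 + 14*m + 49)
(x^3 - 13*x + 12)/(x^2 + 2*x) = (x^3 - 13*x + 12)/(x*(x + 2))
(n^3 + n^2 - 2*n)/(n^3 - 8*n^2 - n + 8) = n*(n + 2)/(n^2 - 7*n - 8)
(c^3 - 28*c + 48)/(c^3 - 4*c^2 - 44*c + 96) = (c - 4)/(c - 8)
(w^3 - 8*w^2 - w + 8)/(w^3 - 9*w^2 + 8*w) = (w + 1)/w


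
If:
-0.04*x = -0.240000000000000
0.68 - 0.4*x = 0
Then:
No Solution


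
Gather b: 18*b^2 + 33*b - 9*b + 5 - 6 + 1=18*b^2 + 24*b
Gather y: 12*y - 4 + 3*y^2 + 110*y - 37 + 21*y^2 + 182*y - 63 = 24*y^2 + 304*y - 104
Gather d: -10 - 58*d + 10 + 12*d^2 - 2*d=12*d^2 - 60*d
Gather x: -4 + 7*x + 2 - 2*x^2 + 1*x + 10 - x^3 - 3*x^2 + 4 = -x^3 - 5*x^2 + 8*x + 12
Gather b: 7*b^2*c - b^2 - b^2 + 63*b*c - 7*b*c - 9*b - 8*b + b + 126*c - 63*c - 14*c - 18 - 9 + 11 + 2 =b^2*(7*c - 2) + b*(56*c - 16) + 49*c - 14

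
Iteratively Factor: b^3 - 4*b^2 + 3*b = (b - 3)*(b^2 - b) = b*(b - 3)*(b - 1)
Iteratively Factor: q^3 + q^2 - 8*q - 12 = (q + 2)*(q^2 - q - 6) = (q + 2)^2*(q - 3)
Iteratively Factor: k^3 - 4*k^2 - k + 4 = (k + 1)*(k^2 - 5*k + 4) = (k - 4)*(k + 1)*(k - 1)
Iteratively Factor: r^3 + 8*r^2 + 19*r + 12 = (r + 4)*(r^2 + 4*r + 3) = (r + 1)*(r + 4)*(r + 3)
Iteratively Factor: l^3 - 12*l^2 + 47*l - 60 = (l - 3)*(l^2 - 9*l + 20) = (l - 4)*(l - 3)*(l - 5)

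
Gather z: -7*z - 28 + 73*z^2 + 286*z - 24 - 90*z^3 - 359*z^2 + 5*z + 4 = -90*z^3 - 286*z^2 + 284*z - 48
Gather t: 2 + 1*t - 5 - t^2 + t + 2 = -t^2 + 2*t - 1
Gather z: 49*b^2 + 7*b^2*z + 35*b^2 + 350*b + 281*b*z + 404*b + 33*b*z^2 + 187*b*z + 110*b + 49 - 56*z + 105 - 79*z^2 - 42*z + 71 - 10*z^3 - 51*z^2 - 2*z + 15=84*b^2 + 864*b - 10*z^3 + z^2*(33*b - 130) + z*(7*b^2 + 468*b - 100) + 240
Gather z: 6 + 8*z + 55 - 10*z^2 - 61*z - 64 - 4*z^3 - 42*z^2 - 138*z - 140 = -4*z^3 - 52*z^2 - 191*z - 143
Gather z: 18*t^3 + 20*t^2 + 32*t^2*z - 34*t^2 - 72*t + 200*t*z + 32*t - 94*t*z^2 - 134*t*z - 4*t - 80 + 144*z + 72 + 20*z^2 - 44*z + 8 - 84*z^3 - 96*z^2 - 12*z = 18*t^3 - 14*t^2 - 44*t - 84*z^3 + z^2*(-94*t - 76) + z*(32*t^2 + 66*t + 88)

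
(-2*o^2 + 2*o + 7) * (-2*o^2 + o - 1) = 4*o^4 - 6*o^3 - 10*o^2 + 5*o - 7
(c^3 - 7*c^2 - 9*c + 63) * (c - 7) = c^4 - 14*c^3 + 40*c^2 + 126*c - 441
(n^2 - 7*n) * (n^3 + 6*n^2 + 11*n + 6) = n^5 - n^4 - 31*n^3 - 71*n^2 - 42*n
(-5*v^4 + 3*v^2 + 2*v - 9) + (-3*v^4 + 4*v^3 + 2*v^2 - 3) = -8*v^4 + 4*v^3 + 5*v^2 + 2*v - 12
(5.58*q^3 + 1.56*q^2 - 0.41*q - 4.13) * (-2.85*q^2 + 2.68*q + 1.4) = -15.903*q^5 + 10.5084*q^4 + 13.1613*q^3 + 12.8557*q^2 - 11.6424*q - 5.782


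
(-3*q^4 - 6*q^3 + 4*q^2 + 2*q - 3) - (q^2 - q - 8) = -3*q^4 - 6*q^3 + 3*q^2 + 3*q + 5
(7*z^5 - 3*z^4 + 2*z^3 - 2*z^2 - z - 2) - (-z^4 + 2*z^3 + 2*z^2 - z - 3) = 7*z^5 - 2*z^4 - 4*z^2 + 1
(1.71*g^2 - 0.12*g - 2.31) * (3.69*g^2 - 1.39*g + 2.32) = 6.3099*g^4 - 2.8197*g^3 - 4.3899*g^2 + 2.9325*g - 5.3592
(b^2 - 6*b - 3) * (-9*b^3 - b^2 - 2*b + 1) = -9*b^5 + 53*b^4 + 31*b^3 + 16*b^2 - 3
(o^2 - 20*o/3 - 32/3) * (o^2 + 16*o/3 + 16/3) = o^4 - 4*o^3/3 - 368*o^2/9 - 832*o/9 - 512/9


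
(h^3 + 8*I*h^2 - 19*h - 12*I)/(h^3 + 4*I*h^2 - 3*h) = (h + 4*I)/h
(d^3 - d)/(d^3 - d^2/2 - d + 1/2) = 2*d/(2*d - 1)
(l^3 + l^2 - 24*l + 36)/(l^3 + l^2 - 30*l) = (l^2 - 5*l + 6)/(l*(l - 5))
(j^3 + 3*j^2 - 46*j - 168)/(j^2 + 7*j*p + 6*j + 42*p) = (j^2 - 3*j - 28)/(j + 7*p)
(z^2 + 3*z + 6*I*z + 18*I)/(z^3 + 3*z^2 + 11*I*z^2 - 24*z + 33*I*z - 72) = (z + 6*I)/(z^2 + 11*I*z - 24)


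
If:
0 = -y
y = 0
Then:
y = 0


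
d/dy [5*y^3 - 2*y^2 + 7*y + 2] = 15*y^2 - 4*y + 7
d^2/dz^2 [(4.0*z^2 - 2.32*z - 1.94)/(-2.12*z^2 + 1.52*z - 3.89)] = (-4.925184*z^3 + 250.238016*z^2 - 152.304192*z - 116.65464)/(9.528128*z^6 - 20.494464*z^5 + 67.143792*z^4 - 78.722624*z^3 + 123.202524*z^2 - 69.002376*z + 58.863869)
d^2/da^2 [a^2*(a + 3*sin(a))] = -3*a^2*sin(a) + 12*a*cos(a) + 6*a + 6*sin(a)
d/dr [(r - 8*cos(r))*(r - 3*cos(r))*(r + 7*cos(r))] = 4*r^2*sin(r) + 3*r^2 + 53*r*sin(2*r) - 8*r*cos(r) - 504*sin(r)*cos(r)^2 - 53*cos(r)^2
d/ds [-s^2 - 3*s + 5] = -2*s - 3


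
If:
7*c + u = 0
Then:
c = -u/7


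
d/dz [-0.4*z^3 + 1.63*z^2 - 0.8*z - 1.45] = -1.2*z^2 + 3.26*z - 0.8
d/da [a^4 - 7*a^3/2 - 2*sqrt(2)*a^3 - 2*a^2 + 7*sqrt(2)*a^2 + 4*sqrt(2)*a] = 4*a^3 - 21*a^2/2 - 6*sqrt(2)*a^2 - 4*a + 14*sqrt(2)*a + 4*sqrt(2)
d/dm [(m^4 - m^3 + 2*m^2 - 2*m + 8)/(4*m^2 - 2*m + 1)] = (8*m^5 - 10*m^4 + 8*m^3 + m^2 - 60*m + 14)/(16*m^4 - 16*m^3 + 12*m^2 - 4*m + 1)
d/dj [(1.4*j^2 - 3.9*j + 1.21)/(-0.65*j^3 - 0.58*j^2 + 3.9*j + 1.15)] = (0.91*j^4 - 5.07*j^3 + 5.5575*j^2 + 4.6236*j - 9.204)/(0.4225*j^6 + 0.754*j^5 - 4.7336*j^4 - 6.019*j^3 + 13.876*j^2 + 8.97*j + 1.3225)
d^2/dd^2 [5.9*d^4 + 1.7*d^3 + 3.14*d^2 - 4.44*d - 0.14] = 70.8*d^2 + 10.2*d + 6.28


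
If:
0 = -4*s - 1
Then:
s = -1/4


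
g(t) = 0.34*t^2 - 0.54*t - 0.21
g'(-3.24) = -2.74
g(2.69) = 0.80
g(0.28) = -0.33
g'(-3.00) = -2.58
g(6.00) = 8.79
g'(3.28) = 1.69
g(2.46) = 0.52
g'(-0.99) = -1.21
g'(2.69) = 1.29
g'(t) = 0.68*t - 0.54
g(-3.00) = 4.47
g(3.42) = 1.92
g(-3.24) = 5.11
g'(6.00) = 3.54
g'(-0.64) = -0.98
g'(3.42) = 1.79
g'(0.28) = -0.35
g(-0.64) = 0.27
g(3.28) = 1.68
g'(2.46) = 1.13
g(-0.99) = 0.66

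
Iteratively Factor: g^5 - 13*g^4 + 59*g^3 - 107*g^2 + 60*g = (g)*(g^4 - 13*g^3 + 59*g^2 - 107*g + 60) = g*(g - 3)*(g^3 - 10*g^2 + 29*g - 20) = g*(g - 3)*(g - 1)*(g^2 - 9*g + 20) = g*(g - 4)*(g - 3)*(g - 1)*(g - 5)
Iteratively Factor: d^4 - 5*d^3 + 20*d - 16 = (d - 4)*(d^3 - d^2 - 4*d + 4) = (d - 4)*(d + 2)*(d^2 - 3*d + 2) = (d - 4)*(d - 2)*(d + 2)*(d - 1)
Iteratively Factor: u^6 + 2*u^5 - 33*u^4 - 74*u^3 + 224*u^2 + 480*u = (u)*(u^5 + 2*u^4 - 33*u^3 - 74*u^2 + 224*u + 480) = u*(u + 4)*(u^4 - 2*u^3 - 25*u^2 + 26*u + 120) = u*(u + 4)^2*(u^3 - 6*u^2 - u + 30) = u*(u - 3)*(u + 4)^2*(u^2 - 3*u - 10) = u*(u - 5)*(u - 3)*(u + 4)^2*(u + 2)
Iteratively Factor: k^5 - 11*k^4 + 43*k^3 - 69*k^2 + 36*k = (k - 3)*(k^4 - 8*k^3 + 19*k^2 - 12*k) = (k - 3)^2*(k^3 - 5*k^2 + 4*k) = k*(k - 3)^2*(k^2 - 5*k + 4) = k*(k - 4)*(k - 3)^2*(k - 1)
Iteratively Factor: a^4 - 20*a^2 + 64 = (a + 2)*(a^3 - 2*a^2 - 16*a + 32) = (a - 2)*(a + 2)*(a^2 - 16) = (a - 4)*(a - 2)*(a + 2)*(a + 4)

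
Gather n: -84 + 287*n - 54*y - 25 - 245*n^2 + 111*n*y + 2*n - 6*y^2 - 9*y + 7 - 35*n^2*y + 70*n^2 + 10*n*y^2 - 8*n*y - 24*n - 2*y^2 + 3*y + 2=n^2*(-35*y - 175) + n*(10*y^2 + 103*y + 265) - 8*y^2 - 60*y - 100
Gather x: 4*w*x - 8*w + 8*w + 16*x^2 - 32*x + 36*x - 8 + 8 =16*x^2 + x*(4*w + 4)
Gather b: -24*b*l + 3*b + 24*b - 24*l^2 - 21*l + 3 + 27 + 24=b*(27 - 24*l) - 24*l^2 - 21*l + 54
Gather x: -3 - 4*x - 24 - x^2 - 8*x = -x^2 - 12*x - 27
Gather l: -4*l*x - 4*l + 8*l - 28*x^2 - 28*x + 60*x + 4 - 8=l*(4 - 4*x) - 28*x^2 + 32*x - 4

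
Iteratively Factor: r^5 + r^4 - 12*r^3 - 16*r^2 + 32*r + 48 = (r - 3)*(r^4 + 4*r^3 - 16*r - 16) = (r - 3)*(r + 2)*(r^3 + 2*r^2 - 4*r - 8) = (r - 3)*(r + 2)^2*(r^2 - 4) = (r - 3)*(r - 2)*(r + 2)^2*(r + 2)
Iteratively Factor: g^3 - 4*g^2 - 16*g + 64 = (g + 4)*(g^2 - 8*g + 16) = (g - 4)*(g + 4)*(g - 4)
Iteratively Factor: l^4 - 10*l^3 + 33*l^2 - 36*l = (l - 4)*(l^3 - 6*l^2 + 9*l) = (l - 4)*(l - 3)*(l^2 - 3*l) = l*(l - 4)*(l - 3)*(l - 3)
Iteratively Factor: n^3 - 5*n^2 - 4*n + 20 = (n - 2)*(n^2 - 3*n - 10) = (n - 2)*(n + 2)*(n - 5)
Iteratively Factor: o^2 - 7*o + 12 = (o - 4)*(o - 3)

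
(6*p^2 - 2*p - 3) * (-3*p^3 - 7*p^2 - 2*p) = -18*p^5 - 36*p^4 + 11*p^3 + 25*p^2 + 6*p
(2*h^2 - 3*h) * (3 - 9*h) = -18*h^3 + 33*h^2 - 9*h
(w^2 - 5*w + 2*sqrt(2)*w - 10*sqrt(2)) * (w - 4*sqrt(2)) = w^3 - 5*w^2 - 2*sqrt(2)*w^2 - 16*w + 10*sqrt(2)*w + 80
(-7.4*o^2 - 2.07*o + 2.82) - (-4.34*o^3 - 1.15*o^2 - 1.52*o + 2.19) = 4.34*o^3 - 6.25*o^2 - 0.55*o + 0.63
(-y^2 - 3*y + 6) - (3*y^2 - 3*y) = 6 - 4*y^2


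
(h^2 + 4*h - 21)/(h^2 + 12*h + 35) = (h - 3)/(h + 5)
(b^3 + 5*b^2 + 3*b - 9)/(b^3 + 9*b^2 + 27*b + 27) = (b - 1)/(b + 3)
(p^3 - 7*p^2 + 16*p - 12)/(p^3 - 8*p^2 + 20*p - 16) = (p - 3)/(p - 4)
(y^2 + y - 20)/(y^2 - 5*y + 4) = (y + 5)/(y - 1)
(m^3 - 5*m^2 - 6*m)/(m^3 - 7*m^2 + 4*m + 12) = m/(m - 2)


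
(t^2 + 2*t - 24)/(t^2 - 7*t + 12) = (t + 6)/(t - 3)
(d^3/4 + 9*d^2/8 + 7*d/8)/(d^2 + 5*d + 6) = d*(2*d^2 + 9*d + 7)/(8*(d^2 + 5*d + 6))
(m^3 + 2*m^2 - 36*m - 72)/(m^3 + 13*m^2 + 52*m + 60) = (m - 6)/(m + 5)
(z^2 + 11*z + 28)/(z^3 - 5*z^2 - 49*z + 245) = (z + 4)/(z^2 - 12*z + 35)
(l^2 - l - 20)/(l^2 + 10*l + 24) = (l - 5)/(l + 6)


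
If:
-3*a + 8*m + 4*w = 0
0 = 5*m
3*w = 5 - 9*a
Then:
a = 4/9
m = 0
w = 1/3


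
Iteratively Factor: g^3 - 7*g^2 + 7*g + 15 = (g - 3)*(g^2 - 4*g - 5) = (g - 5)*(g - 3)*(g + 1)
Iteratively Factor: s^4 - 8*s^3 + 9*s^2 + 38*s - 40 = (s - 1)*(s^3 - 7*s^2 + 2*s + 40) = (s - 4)*(s - 1)*(s^2 - 3*s - 10) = (s - 5)*(s - 4)*(s - 1)*(s + 2)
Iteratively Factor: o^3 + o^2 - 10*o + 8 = (o - 1)*(o^2 + 2*o - 8) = (o - 2)*(o - 1)*(o + 4)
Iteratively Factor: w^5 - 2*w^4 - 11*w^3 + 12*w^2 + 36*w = (w - 3)*(w^4 + w^3 - 8*w^2 - 12*w) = (w - 3)*(w + 2)*(w^3 - w^2 - 6*w) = w*(w - 3)*(w + 2)*(w^2 - w - 6) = w*(w - 3)*(w + 2)^2*(w - 3)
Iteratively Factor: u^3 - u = (u - 1)*(u^2 + u) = u*(u - 1)*(u + 1)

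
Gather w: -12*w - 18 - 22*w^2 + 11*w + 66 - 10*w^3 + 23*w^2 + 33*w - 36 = -10*w^3 + w^2 + 32*w + 12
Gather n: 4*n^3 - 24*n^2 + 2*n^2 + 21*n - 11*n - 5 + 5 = 4*n^3 - 22*n^2 + 10*n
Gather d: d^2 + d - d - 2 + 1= d^2 - 1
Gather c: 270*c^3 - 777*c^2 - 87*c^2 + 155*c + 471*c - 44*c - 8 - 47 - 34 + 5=270*c^3 - 864*c^2 + 582*c - 84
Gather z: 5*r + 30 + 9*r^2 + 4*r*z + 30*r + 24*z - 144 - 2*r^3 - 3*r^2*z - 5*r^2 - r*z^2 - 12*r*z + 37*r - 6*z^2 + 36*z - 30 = -2*r^3 + 4*r^2 + 72*r + z^2*(-r - 6) + z*(-3*r^2 - 8*r + 60) - 144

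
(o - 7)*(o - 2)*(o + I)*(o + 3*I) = o^4 - 9*o^3 + 4*I*o^3 + 11*o^2 - 36*I*o^2 + 27*o + 56*I*o - 42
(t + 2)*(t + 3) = t^2 + 5*t + 6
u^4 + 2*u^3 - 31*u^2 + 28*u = u*(u - 4)*(u - 1)*(u + 7)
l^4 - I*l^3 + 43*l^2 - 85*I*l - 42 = (l - 6*I)*(l - I)^2*(l + 7*I)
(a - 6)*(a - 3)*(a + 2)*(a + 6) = a^4 - a^3 - 42*a^2 + 36*a + 216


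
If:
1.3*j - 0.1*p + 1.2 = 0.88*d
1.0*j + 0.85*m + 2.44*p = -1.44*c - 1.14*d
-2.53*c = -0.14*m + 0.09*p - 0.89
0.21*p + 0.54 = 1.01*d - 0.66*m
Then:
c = 0.337273841870973 - 0.109898990169025*p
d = 0.363365354711109 - 0.669797268629691*p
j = -0.376478151072407*p - 0.677106529118634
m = -1.34317460805453*p - 0.262122714760273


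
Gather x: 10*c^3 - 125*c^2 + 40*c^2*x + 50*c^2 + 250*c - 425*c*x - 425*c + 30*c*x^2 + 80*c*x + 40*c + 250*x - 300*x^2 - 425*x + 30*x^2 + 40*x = 10*c^3 - 75*c^2 - 135*c + x^2*(30*c - 270) + x*(40*c^2 - 345*c - 135)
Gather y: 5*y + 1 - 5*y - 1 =0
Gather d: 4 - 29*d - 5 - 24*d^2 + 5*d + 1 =-24*d^2 - 24*d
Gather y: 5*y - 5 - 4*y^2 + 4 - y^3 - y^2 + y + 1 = -y^3 - 5*y^2 + 6*y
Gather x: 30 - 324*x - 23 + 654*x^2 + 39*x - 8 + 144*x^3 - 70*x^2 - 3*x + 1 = 144*x^3 + 584*x^2 - 288*x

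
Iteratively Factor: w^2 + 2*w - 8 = (w + 4)*(w - 2)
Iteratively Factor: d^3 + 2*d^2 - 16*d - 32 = (d - 4)*(d^2 + 6*d + 8) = (d - 4)*(d + 2)*(d + 4)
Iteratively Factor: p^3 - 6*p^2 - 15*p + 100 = (p - 5)*(p^2 - p - 20) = (p - 5)^2*(p + 4)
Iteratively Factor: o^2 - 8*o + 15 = (o - 5)*(o - 3)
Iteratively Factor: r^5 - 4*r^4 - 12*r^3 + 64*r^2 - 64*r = (r)*(r^4 - 4*r^3 - 12*r^2 + 64*r - 64) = r*(r + 4)*(r^3 - 8*r^2 + 20*r - 16) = r*(r - 2)*(r + 4)*(r^2 - 6*r + 8) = r*(r - 2)^2*(r + 4)*(r - 4)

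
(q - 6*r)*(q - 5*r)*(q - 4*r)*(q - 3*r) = q^4 - 18*q^3*r + 119*q^2*r^2 - 342*q*r^3 + 360*r^4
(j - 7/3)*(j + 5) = j^2 + 8*j/3 - 35/3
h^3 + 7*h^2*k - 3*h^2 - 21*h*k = h*(h - 3)*(h + 7*k)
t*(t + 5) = t^2 + 5*t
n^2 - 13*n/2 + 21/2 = (n - 7/2)*(n - 3)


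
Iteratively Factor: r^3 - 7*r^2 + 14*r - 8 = (r - 4)*(r^2 - 3*r + 2) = (r - 4)*(r - 1)*(r - 2)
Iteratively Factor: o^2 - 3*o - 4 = (o + 1)*(o - 4)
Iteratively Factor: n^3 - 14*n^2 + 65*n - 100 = (n - 4)*(n^2 - 10*n + 25) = (n - 5)*(n - 4)*(n - 5)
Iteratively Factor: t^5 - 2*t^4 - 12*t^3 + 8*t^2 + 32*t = (t + 2)*(t^4 - 4*t^3 - 4*t^2 + 16*t) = (t + 2)^2*(t^3 - 6*t^2 + 8*t) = t*(t + 2)^2*(t^2 - 6*t + 8) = t*(t - 2)*(t + 2)^2*(t - 4)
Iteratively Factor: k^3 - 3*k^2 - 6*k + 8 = (k - 1)*(k^2 - 2*k - 8) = (k - 4)*(k - 1)*(k + 2)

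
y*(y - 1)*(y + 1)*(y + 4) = y^4 + 4*y^3 - y^2 - 4*y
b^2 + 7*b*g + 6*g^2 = (b + g)*(b + 6*g)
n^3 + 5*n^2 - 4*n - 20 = (n - 2)*(n + 2)*(n + 5)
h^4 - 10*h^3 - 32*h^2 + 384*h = h*(h - 8)^2*(h + 6)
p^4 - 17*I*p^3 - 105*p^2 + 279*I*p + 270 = (p - 6*I)*(p - 5*I)*(p - 3*I)^2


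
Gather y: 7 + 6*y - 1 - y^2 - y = -y^2 + 5*y + 6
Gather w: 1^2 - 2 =-1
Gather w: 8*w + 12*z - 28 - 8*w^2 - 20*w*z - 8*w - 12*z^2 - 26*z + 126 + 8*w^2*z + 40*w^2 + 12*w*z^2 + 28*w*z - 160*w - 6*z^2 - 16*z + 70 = w^2*(8*z + 32) + w*(12*z^2 + 8*z - 160) - 18*z^2 - 30*z + 168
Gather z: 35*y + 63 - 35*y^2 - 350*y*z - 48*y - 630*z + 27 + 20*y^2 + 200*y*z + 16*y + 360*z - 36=-15*y^2 + 3*y + z*(-150*y - 270) + 54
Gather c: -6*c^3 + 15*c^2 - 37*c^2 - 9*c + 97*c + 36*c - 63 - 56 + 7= -6*c^3 - 22*c^2 + 124*c - 112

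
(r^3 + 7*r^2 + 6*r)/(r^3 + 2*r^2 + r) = (r + 6)/(r + 1)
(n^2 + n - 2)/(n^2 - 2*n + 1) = (n + 2)/(n - 1)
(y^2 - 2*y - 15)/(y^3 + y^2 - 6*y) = (y - 5)/(y*(y - 2))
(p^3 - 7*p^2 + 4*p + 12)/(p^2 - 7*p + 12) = (p^3 - 7*p^2 + 4*p + 12)/(p^2 - 7*p + 12)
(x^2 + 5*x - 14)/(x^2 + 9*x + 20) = (x^2 + 5*x - 14)/(x^2 + 9*x + 20)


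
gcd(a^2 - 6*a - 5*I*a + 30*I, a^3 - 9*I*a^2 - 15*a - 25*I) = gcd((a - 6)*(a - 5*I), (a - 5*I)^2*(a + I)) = a - 5*I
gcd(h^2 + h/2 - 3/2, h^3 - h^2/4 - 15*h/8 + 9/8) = h^2 + h/2 - 3/2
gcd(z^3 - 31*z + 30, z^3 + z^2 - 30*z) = z^2 + z - 30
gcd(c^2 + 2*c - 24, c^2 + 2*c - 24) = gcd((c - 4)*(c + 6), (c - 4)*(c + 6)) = c^2 + 2*c - 24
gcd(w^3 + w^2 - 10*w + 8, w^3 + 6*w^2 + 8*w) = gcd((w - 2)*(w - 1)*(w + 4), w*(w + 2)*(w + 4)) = w + 4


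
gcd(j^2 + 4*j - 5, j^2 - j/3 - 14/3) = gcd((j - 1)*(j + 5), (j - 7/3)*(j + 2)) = 1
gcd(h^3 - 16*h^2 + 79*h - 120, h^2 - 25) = h - 5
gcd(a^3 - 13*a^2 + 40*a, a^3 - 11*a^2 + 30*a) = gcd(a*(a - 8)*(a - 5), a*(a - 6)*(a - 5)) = a^2 - 5*a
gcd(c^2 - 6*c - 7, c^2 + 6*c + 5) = c + 1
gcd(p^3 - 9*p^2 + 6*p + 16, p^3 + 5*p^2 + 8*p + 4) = p + 1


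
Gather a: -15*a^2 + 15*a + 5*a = -15*a^2 + 20*a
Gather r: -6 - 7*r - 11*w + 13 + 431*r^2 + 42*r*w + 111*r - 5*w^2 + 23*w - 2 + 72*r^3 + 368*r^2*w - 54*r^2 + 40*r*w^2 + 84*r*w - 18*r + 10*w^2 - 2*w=72*r^3 + r^2*(368*w + 377) + r*(40*w^2 + 126*w + 86) + 5*w^2 + 10*w + 5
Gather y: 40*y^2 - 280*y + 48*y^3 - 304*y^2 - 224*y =48*y^3 - 264*y^2 - 504*y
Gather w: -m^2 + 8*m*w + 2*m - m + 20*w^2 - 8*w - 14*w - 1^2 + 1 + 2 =-m^2 + m + 20*w^2 + w*(8*m - 22) + 2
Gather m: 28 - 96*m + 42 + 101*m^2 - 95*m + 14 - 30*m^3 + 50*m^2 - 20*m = -30*m^3 + 151*m^2 - 211*m + 84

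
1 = 1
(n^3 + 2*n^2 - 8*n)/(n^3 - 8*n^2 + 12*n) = (n + 4)/(n - 6)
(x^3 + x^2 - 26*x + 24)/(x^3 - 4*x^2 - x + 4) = (x + 6)/(x + 1)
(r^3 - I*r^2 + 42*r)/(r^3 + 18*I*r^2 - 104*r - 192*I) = r*(r - 7*I)/(r^2 + 12*I*r - 32)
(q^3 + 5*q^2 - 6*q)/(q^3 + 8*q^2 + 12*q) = (q - 1)/(q + 2)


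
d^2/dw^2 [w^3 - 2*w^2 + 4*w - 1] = 6*w - 4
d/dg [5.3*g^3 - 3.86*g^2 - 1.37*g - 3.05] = 15.9*g^2 - 7.72*g - 1.37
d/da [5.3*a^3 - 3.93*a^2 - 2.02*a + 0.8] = 15.9*a^2 - 7.86*a - 2.02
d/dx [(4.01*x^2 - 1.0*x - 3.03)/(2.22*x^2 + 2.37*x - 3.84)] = (11.7237*x^2 - 17.3436*x + 11.0211)/(4.9284*x^4 + 10.5228*x^3 - 11.4327*x^2 - 18.2016*x + 14.7456)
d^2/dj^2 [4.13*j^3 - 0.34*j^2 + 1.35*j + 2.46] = 24.78*j - 0.68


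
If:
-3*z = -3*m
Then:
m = z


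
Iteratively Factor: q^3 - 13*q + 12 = (q - 1)*(q^2 + q - 12) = (q - 3)*(q - 1)*(q + 4)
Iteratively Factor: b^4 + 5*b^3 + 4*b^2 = (b + 1)*(b^3 + 4*b^2) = (b + 1)*(b + 4)*(b^2) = b*(b + 1)*(b + 4)*(b)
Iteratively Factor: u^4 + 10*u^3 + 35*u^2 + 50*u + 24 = (u + 2)*(u^3 + 8*u^2 + 19*u + 12) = (u + 1)*(u + 2)*(u^2 + 7*u + 12) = (u + 1)*(u + 2)*(u + 4)*(u + 3)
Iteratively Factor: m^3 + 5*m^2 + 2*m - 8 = (m - 1)*(m^2 + 6*m + 8) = (m - 1)*(m + 4)*(m + 2)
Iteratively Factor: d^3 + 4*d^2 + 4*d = (d)*(d^2 + 4*d + 4) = d*(d + 2)*(d + 2)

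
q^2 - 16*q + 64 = (q - 8)^2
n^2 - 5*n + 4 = (n - 4)*(n - 1)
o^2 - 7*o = o*(o - 7)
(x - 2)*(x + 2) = x^2 - 4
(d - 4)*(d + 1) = d^2 - 3*d - 4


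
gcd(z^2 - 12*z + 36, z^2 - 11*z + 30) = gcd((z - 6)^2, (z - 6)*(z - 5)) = z - 6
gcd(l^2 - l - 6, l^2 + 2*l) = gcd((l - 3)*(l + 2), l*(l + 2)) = l + 2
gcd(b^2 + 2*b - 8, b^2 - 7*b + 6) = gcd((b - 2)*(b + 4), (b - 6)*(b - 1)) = 1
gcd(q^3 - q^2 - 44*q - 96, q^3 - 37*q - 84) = q^2 + 7*q + 12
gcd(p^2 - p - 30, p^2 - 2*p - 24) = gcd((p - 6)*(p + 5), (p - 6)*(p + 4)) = p - 6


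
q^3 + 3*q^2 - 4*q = q*(q - 1)*(q + 4)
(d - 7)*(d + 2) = d^2 - 5*d - 14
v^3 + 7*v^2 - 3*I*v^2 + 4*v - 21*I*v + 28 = (v + 7)*(v - 4*I)*(v + I)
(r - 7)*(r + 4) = r^2 - 3*r - 28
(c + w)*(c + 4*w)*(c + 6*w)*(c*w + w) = c^4*w + 11*c^3*w^2 + c^3*w + 34*c^2*w^3 + 11*c^2*w^2 + 24*c*w^4 + 34*c*w^3 + 24*w^4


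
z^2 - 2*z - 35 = (z - 7)*(z + 5)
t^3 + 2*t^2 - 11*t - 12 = (t - 3)*(t + 1)*(t + 4)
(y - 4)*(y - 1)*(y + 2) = y^3 - 3*y^2 - 6*y + 8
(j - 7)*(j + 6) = j^2 - j - 42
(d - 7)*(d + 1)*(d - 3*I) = d^3 - 6*d^2 - 3*I*d^2 - 7*d + 18*I*d + 21*I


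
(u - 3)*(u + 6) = u^2 + 3*u - 18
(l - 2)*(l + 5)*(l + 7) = l^3 + 10*l^2 + 11*l - 70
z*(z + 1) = z^2 + z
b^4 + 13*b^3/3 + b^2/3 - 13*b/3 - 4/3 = (b - 1)*(b + 1/3)*(b + 1)*(b + 4)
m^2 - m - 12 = (m - 4)*(m + 3)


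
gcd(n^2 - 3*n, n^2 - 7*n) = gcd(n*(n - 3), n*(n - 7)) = n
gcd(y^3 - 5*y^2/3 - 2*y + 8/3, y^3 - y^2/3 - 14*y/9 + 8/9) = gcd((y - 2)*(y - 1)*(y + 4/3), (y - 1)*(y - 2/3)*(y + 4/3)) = y^2 + y/3 - 4/3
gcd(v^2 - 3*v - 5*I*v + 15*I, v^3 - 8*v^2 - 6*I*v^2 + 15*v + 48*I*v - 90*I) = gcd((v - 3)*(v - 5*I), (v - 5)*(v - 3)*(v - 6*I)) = v - 3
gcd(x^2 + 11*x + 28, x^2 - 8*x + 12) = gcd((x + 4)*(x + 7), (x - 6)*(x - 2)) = 1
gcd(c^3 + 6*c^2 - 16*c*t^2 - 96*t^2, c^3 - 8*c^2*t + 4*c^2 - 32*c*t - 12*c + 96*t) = c + 6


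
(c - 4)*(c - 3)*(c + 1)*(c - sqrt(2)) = c^4 - 6*c^3 - sqrt(2)*c^3 + 5*c^2 + 6*sqrt(2)*c^2 - 5*sqrt(2)*c + 12*c - 12*sqrt(2)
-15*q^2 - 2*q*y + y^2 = (-5*q + y)*(3*q + y)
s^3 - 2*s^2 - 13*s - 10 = (s - 5)*(s + 1)*(s + 2)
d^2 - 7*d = d*(d - 7)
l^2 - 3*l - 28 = (l - 7)*(l + 4)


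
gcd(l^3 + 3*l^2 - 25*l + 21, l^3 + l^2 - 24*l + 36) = l - 3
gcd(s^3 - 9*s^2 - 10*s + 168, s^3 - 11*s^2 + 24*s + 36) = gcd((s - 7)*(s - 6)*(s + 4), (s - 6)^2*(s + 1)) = s - 6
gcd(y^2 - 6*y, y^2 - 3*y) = y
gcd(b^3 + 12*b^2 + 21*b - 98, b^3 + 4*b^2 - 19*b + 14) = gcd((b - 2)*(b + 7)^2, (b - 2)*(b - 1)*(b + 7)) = b^2 + 5*b - 14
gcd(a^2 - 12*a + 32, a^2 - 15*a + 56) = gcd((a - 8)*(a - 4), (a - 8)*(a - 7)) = a - 8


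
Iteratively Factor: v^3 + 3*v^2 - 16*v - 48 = (v - 4)*(v^2 + 7*v + 12) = (v - 4)*(v + 4)*(v + 3)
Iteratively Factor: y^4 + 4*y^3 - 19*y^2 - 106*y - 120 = (y + 3)*(y^3 + y^2 - 22*y - 40) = (y - 5)*(y + 3)*(y^2 + 6*y + 8) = (y - 5)*(y + 2)*(y + 3)*(y + 4)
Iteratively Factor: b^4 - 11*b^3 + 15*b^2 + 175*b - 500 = (b - 5)*(b^3 - 6*b^2 - 15*b + 100) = (b - 5)^2*(b^2 - b - 20) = (b - 5)^2*(b + 4)*(b - 5)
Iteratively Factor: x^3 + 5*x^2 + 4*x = (x)*(x^2 + 5*x + 4) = x*(x + 1)*(x + 4)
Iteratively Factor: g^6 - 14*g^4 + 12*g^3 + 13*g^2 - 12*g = (g + 1)*(g^5 - g^4 - 13*g^3 + 25*g^2 - 12*g) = g*(g + 1)*(g^4 - g^3 - 13*g^2 + 25*g - 12) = g*(g + 1)*(g + 4)*(g^3 - 5*g^2 + 7*g - 3) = g*(g - 3)*(g + 1)*(g + 4)*(g^2 - 2*g + 1) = g*(g - 3)*(g - 1)*(g + 1)*(g + 4)*(g - 1)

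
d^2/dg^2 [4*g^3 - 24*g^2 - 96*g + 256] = 24*g - 48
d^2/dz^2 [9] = 0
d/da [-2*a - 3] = -2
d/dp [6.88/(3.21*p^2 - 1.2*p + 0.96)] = (8.256 - 44.1696*p)/(3.21*p^2 - 1.2*p + 0.96)^2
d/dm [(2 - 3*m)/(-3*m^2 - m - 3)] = (9*m^2 + 3*m - (3*m - 2)*(6*m + 1) + 9)/(3*m^2 + m + 3)^2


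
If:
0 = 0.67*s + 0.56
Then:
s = -0.84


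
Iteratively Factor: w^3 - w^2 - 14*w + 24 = (w - 3)*(w^2 + 2*w - 8) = (w - 3)*(w - 2)*(w + 4)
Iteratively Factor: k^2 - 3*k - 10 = (k - 5)*(k + 2)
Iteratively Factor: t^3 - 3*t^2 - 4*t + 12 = (t - 3)*(t^2 - 4) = (t - 3)*(t - 2)*(t + 2)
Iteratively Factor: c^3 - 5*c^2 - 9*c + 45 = (c - 3)*(c^2 - 2*c - 15) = (c - 3)*(c + 3)*(c - 5)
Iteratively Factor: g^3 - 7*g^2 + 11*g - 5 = (g - 5)*(g^2 - 2*g + 1) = (g - 5)*(g - 1)*(g - 1)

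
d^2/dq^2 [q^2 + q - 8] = 2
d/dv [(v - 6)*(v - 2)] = 2*v - 8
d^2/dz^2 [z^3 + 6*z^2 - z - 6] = 6*z + 12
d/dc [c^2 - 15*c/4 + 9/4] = 2*c - 15/4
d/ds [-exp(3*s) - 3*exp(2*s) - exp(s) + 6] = (-3*exp(2*s) - 6*exp(s) - 1)*exp(s)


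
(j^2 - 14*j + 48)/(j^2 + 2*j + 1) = (j^2 - 14*j + 48)/(j^2 + 2*j + 1)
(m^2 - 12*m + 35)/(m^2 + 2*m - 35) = (m - 7)/(m + 7)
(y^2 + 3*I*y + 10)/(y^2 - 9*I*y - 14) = (y + 5*I)/(y - 7*I)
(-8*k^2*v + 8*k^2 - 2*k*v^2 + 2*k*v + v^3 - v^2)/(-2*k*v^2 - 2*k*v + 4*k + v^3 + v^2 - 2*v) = (-8*k^2 - 2*k*v + v^2)/(-2*k*v - 4*k + v^2 + 2*v)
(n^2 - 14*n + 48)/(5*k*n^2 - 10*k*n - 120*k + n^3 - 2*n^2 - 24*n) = (n - 8)/(5*k*n + 20*k + n^2 + 4*n)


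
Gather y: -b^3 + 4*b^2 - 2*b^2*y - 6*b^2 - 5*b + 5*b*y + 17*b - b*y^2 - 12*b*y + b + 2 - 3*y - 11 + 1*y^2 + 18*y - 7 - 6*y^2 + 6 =-b^3 - 2*b^2 + 13*b + y^2*(-b - 5) + y*(-2*b^2 - 7*b + 15) - 10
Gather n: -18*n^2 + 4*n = -18*n^2 + 4*n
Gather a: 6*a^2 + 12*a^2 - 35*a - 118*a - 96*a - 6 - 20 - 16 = 18*a^2 - 249*a - 42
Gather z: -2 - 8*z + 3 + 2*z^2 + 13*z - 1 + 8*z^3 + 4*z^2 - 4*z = 8*z^3 + 6*z^2 + z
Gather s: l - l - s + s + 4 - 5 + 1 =0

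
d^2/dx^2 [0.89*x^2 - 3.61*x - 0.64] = 1.78000000000000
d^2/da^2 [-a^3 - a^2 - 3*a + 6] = -6*a - 2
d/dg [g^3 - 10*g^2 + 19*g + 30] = 3*g^2 - 20*g + 19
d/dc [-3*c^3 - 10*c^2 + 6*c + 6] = -9*c^2 - 20*c + 6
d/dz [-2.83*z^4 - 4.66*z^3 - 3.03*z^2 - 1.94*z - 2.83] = -11.32*z^3 - 13.98*z^2 - 6.06*z - 1.94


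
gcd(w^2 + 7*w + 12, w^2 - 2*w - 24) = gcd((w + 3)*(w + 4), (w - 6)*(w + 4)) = w + 4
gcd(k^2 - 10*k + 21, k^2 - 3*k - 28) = k - 7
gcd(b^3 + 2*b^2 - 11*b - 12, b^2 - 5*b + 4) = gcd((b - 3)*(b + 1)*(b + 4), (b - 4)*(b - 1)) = 1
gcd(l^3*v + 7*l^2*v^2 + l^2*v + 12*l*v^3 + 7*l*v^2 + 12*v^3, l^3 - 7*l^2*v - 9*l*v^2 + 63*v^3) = l + 3*v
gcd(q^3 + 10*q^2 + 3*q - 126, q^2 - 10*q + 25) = 1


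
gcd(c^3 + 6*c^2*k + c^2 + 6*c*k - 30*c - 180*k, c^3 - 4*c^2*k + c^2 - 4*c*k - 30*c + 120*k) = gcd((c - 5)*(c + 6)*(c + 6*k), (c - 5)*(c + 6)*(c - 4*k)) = c^2 + c - 30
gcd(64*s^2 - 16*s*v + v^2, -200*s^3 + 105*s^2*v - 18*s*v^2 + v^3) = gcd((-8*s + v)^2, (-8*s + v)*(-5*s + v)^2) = 8*s - v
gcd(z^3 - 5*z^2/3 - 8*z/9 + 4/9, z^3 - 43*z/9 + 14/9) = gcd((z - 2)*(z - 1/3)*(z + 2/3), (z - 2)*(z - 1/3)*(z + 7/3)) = z^2 - 7*z/3 + 2/3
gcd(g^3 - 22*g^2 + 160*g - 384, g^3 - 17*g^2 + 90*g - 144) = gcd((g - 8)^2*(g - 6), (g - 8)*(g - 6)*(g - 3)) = g^2 - 14*g + 48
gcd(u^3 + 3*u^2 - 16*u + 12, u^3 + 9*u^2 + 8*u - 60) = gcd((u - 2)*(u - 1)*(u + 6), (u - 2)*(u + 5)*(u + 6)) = u^2 + 4*u - 12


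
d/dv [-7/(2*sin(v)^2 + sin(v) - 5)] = 7*(4*sin(v) + 1)*cos(v)/(sin(v) - cos(2*v) - 4)^2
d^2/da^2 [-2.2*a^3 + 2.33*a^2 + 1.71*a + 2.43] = 4.66 - 13.2*a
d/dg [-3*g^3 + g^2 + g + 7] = -9*g^2 + 2*g + 1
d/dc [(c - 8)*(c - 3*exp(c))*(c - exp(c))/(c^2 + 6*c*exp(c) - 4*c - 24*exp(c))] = (-2*(c - 8)*(c - 3*exp(c))*(c - exp(c))*(3*c*exp(c) + c - 9*exp(c) - 2) + ((1 - exp(c))*(c - 8)*(c - 3*exp(c)) - (c - 8)*(c - exp(c))*(3*exp(c) - 1) + (c - 3*exp(c))*(c - exp(c)))*(c^2 + 6*c*exp(c) - 4*c - 24*exp(c)))/(c^2 + 6*c*exp(c) - 4*c - 24*exp(c))^2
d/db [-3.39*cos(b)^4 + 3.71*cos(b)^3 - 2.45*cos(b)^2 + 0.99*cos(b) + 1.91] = (13.56*cos(b)^3 - 11.13*cos(b)^2 + 4.9*cos(b) - 0.99)*sin(b)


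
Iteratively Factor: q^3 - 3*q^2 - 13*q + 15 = (q + 3)*(q^2 - 6*q + 5) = (q - 5)*(q + 3)*(q - 1)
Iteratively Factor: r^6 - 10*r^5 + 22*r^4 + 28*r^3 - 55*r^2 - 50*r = (r + 1)*(r^5 - 11*r^4 + 33*r^3 - 5*r^2 - 50*r) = (r - 2)*(r + 1)*(r^4 - 9*r^3 + 15*r^2 + 25*r) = (r - 5)*(r - 2)*(r + 1)*(r^3 - 4*r^2 - 5*r) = r*(r - 5)*(r - 2)*(r + 1)*(r^2 - 4*r - 5) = r*(r - 5)^2*(r - 2)*(r + 1)*(r + 1)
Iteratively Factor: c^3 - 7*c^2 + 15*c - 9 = (c - 1)*(c^2 - 6*c + 9) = (c - 3)*(c - 1)*(c - 3)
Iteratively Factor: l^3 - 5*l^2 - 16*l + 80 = (l - 5)*(l^2 - 16) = (l - 5)*(l + 4)*(l - 4)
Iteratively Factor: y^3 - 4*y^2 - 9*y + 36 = (y + 3)*(y^2 - 7*y + 12) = (y - 4)*(y + 3)*(y - 3)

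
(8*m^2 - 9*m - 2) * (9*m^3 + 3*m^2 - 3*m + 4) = 72*m^5 - 57*m^4 - 69*m^3 + 53*m^2 - 30*m - 8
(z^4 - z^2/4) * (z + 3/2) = z^5 + 3*z^4/2 - z^3/4 - 3*z^2/8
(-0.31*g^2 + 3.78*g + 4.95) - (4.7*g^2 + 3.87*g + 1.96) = -5.01*g^2 - 0.0900000000000003*g + 2.99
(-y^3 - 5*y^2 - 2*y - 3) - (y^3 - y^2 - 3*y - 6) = -2*y^3 - 4*y^2 + y + 3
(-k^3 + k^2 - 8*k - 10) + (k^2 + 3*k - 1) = -k^3 + 2*k^2 - 5*k - 11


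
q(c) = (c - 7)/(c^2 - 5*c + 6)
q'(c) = (5 - 2*c)*(c - 7)/(c^2 - 5*c + 6)^2 + 1/(c^2 - 5*c + 6) = (c^2 - 5*c - (c - 7)*(2*c - 5) + 6)/(c^2 - 5*c + 6)^2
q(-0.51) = -0.85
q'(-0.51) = -0.47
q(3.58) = -3.73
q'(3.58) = 9.89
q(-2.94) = -0.34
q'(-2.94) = -0.09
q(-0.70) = -0.77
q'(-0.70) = -0.39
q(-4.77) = -0.22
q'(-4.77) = -0.04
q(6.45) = -0.04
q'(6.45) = 0.08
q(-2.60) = -0.37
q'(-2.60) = -0.11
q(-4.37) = -0.24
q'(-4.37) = -0.05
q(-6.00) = -0.18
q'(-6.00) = -0.03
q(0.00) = -1.17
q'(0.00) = -0.81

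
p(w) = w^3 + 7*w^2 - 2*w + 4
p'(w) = 3*w^2 + 14*w - 2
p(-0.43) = 6.07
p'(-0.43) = -7.47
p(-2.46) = 36.39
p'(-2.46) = -18.29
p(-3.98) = 59.80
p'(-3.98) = -10.20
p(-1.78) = 24.10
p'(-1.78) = -17.41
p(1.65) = 24.25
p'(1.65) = 29.27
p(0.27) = 3.99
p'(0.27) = 2.00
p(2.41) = 53.83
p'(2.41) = 49.16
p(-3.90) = 58.95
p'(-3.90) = -10.97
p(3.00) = 88.00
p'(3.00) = 67.00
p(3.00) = 88.00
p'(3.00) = 67.00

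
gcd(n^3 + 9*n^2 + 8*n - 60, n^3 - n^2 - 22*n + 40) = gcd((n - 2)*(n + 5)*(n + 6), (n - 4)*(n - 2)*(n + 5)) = n^2 + 3*n - 10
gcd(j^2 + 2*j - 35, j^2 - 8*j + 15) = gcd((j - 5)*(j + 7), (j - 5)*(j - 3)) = j - 5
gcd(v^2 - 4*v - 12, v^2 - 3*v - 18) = v - 6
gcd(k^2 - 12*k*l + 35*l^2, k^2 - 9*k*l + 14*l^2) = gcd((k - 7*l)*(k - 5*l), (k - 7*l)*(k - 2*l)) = k - 7*l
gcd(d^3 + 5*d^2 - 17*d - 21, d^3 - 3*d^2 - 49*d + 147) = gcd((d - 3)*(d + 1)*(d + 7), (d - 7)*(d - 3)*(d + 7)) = d^2 + 4*d - 21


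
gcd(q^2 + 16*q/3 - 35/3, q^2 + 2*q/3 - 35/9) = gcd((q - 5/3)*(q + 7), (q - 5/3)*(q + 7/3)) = q - 5/3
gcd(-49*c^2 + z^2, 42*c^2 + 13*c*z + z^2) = 7*c + z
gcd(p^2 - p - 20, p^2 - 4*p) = 1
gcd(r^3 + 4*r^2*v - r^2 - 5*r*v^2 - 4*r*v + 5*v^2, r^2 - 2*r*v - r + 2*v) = r - 1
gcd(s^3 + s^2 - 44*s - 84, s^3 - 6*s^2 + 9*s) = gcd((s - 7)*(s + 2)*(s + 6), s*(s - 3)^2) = 1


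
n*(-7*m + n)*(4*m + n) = -28*m^2*n - 3*m*n^2 + n^3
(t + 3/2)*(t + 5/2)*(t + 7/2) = t^3 + 15*t^2/2 + 71*t/4 + 105/8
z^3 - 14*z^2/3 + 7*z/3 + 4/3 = (z - 4)*(z - 1)*(z + 1/3)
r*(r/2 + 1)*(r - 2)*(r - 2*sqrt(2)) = r^4/2 - sqrt(2)*r^3 - 2*r^2 + 4*sqrt(2)*r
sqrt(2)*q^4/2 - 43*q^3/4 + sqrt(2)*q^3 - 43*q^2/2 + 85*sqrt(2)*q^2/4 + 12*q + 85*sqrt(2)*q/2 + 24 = (q/2 + 1)*(q - 8*sqrt(2))*(q - 3*sqrt(2))*(sqrt(2)*q + 1/2)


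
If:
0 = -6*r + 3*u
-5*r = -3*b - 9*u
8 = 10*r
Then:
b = -52/15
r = 4/5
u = 8/5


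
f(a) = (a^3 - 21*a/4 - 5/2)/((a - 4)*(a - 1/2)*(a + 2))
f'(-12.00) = -0.01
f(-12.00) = 0.83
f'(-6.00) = -0.03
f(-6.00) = 0.72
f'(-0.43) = -0.76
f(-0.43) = -0.05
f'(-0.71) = -0.48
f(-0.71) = 0.12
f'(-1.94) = -0.15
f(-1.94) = 0.44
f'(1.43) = -0.95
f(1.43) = 0.86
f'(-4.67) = -0.05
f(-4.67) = 0.67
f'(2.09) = -0.75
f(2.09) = 0.35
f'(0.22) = -7.42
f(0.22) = -1.55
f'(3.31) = -4.12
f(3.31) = -1.59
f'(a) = (3*a^2 - 21/4)/((a - 4)*(a - 1/2)*(a + 2)) - (a^3 - 21*a/4 - 5/2)/((a - 4)*(a - 1/2)*(a + 2)^2) - (a^3 - 21*a/4 - 5/2)/((a - 4)*(a - 1/2)^2*(a + 2)) - (a^3 - 21*a/4 - 5/2)/((a - 4)^2*(a - 1/2)*(a + 2))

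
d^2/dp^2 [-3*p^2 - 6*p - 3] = -6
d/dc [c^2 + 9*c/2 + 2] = 2*c + 9/2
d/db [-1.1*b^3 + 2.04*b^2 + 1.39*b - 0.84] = -3.3*b^2 + 4.08*b + 1.39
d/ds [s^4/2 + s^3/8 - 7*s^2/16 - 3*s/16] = 2*s^3 + 3*s^2/8 - 7*s/8 - 3/16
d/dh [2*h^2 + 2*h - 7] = 4*h + 2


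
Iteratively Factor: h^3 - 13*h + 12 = (h - 3)*(h^2 + 3*h - 4) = (h - 3)*(h + 4)*(h - 1)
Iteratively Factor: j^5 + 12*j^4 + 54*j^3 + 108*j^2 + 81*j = (j + 3)*(j^4 + 9*j^3 + 27*j^2 + 27*j) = (j + 3)^2*(j^3 + 6*j^2 + 9*j) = j*(j + 3)^2*(j^2 + 6*j + 9) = j*(j + 3)^3*(j + 3)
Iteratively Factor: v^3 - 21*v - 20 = (v + 1)*(v^2 - v - 20) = (v - 5)*(v + 1)*(v + 4)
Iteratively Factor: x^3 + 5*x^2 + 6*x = (x + 2)*(x^2 + 3*x) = x*(x + 2)*(x + 3)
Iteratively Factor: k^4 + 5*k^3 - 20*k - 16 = (k + 4)*(k^3 + k^2 - 4*k - 4) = (k - 2)*(k + 4)*(k^2 + 3*k + 2) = (k - 2)*(k + 1)*(k + 4)*(k + 2)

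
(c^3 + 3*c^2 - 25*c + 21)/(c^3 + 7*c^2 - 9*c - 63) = (c - 1)/(c + 3)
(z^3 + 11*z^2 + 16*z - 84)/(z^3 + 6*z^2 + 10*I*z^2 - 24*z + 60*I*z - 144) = (z^2 + 5*z - 14)/(z^2 + 10*I*z - 24)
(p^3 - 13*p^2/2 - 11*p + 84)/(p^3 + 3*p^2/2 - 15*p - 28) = (p - 6)/(p + 2)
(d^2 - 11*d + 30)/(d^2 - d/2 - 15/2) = 2*(-d^2 + 11*d - 30)/(-2*d^2 + d + 15)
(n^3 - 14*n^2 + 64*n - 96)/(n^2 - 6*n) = n - 8 + 16/n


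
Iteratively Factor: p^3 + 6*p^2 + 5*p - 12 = (p + 3)*(p^2 + 3*p - 4) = (p - 1)*(p + 3)*(p + 4)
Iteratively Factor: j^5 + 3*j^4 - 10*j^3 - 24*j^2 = (j - 3)*(j^4 + 6*j^3 + 8*j^2) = j*(j - 3)*(j^3 + 6*j^2 + 8*j) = j*(j - 3)*(j + 4)*(j^2 + 2*j) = j*(j - 3)*(j + 2)*(j + 4)*(j)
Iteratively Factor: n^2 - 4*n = (n - 4)*(n)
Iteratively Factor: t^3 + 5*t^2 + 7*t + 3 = (t + 1)*(t^2 + 4*t + 3) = (t + 1)*(t + 3)*(t + 1)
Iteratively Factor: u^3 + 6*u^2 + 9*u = (u)*(u^2 + 6*u + 9) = u*(u + 3)*(u + 3)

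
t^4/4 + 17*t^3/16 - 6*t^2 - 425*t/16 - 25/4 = (t/4 + 1)*(t - 5)*(t + 1/4)*(t + 5)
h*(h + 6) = h^2 + 6*h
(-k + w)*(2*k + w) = -2*k^2 + k*w + w^2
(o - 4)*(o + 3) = o^2 - o - 12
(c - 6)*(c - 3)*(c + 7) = c^3 - 2*c^2 - 45*c + 126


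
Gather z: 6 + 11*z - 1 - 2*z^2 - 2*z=-2*z^2 + 9*z + 5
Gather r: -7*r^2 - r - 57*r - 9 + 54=-7*r^2 - 58*r + 45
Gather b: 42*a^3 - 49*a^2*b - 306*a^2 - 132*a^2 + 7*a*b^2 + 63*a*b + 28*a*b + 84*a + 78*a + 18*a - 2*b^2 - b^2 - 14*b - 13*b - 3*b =42*a^3 - 438*a^2 + 180*a + b^2*(7*a - 3) + b*(-49*a^2 + 91*a - 30)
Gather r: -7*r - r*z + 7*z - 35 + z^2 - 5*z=r*(-z - 7) + z^2 + 2*z - 35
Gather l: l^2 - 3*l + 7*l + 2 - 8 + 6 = l^2 + 4*l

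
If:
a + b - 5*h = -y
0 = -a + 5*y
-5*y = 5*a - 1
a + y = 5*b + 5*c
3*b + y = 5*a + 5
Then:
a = 1/6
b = 29/15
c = -142/75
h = 32/75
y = 1/30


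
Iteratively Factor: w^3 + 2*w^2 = (w + 2)*(w^2) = w*(w + 2)*(w)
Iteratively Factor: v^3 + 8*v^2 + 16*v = (v + 4)*(v^2 + 4*v) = v*(v + 4)*(v + 4)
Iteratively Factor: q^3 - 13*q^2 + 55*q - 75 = (q - 3)*(q^2 - 10*q + 25) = (q - 5)*(q - 3)*(q - 5)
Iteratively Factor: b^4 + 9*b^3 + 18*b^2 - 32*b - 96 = (b + 4)*(b^3 + 5*b^2 - 2*b - 24) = (b + 4)^2*(b^2 + b - 6) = (b + 3)*(b + 4)^2*(b - 2)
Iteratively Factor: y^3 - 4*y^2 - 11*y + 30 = (y - 5)*(y^2 + y - 6) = (y - 5)*(y - 2)*(y + 3)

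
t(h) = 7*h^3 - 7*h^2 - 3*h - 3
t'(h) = 21*h^2 - 14*h - 3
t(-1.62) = -46.27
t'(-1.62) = 74.79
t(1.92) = 14.98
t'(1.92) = 47.53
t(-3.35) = -334.68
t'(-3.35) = 279.57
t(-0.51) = -4.22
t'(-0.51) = 9.60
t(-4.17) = -619.79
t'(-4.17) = 420.55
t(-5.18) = -1148.23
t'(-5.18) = 633.00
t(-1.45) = -34.71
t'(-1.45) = 61.45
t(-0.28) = -2.86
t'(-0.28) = 2.57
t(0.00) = -3.00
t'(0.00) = -3.00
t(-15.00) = -25158.00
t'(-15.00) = 4932.00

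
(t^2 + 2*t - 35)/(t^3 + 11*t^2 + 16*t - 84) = (t - 5)/(t^2 + 4*t - 12)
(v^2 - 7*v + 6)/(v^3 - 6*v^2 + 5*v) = (v - 6)/(v*(v - 5))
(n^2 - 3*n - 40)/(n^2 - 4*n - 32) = (n + 5)/(n + 4)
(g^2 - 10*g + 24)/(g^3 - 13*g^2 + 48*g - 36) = (g - 4)/(g^2 - 7*g + 6)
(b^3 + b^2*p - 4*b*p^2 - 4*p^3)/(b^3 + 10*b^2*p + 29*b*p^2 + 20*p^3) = (b^2 - 4*p^2)/(b^2 + 9*b*p + 20*p^2)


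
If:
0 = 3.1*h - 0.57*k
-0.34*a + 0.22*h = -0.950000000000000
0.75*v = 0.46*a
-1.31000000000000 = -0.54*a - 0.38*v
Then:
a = 1.69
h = -1.70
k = -9.24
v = 1.04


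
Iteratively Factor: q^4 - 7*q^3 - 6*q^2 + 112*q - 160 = (q + 4)*(q^3 - 11*q^2 + 38*q - 40) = (q - 5)*(q + 4)*(q^2 - 6*q + 8) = (q - 5)*(q - 2)*(q + 4)*(q - 4)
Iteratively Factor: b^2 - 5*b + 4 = (b - 4)*(b - 1)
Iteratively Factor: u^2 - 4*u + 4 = (u - 2)*(u - 2)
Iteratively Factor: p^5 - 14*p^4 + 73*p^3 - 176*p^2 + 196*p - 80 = (p - 1)*(p^4 - 13*p^3 + 60*p^2 - 116*p + 80) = (p - 2)*(p - 1)*(p^3 - 11*p^2 + 38*p - 40) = (p - 5)*(p - 2)*(p - 1)*(p^2 - 6*p + 8) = (p - 5)*(p - 4)*(p - 2)*(p - 1)*(p - 2)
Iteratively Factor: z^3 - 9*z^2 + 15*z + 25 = (z - 5)*(z^2 - 4*z - 5) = (z - 5)*(z + 1)*(z - 5)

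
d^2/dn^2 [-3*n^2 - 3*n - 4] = -6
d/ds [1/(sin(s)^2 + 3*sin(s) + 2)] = -(2*sin(s) + 3)*cos(s)/(sin(s)^2 + 3*sin(s) + 2)^2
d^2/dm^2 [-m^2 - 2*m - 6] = -2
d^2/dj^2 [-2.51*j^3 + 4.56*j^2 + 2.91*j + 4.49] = 9.12 - 15.06*j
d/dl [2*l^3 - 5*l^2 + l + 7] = 6*l^2 - 10*l + 1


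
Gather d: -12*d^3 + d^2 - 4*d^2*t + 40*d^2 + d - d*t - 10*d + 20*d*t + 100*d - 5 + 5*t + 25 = -12*d^3 + d^2*(41 - 4*t) + d*(19*t + 91) + 5*t + 20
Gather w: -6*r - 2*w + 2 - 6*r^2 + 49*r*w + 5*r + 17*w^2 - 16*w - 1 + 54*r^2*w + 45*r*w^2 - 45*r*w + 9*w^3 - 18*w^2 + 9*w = -6*r^2 - r + 9*w^3 + w^2*(45*r - 1) + w*(54*r^2 + 4*r - 9) + 1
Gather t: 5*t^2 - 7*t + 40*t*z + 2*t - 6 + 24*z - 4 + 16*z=5*t^2 + t*(40*z - 5) + 40*z - 10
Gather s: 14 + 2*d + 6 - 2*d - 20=0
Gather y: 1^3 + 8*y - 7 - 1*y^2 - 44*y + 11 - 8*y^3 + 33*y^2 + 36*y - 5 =-8*y^3 + 32*y^2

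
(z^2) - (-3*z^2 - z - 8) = 4*z^2 + z + 8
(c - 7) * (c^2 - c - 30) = c^3 - 8*c^2 - 23*c + 210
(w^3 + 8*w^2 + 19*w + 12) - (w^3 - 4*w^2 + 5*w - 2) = 12*w^2 + 14*w + 14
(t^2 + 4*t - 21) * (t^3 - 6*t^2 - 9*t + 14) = t^5 - 2*t^4 - 54*t^3 + 104*t^2 + 245*t - 294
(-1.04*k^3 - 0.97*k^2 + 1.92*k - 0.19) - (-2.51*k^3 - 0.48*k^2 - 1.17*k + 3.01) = 1.47*k^3 - 0.49*k^2 + 3.09*k - 3.2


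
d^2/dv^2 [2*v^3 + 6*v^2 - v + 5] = 12*v + 12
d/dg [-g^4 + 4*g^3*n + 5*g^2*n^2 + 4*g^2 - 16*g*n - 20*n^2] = -4*g^3 + 12*g^2*n + 10*g*n^2 + 8*g - 16*n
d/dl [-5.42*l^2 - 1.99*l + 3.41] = -10.84*l - 1.99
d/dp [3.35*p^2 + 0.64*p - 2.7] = 6.7*p + 0.64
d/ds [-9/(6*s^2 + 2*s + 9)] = 18*(6*s + 1)/(6*s^2 + 2*s + 9)^2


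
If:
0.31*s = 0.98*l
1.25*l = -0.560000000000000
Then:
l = -0.45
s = -1.42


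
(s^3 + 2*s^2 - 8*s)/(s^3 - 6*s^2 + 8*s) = (s + 4)/(s - 4)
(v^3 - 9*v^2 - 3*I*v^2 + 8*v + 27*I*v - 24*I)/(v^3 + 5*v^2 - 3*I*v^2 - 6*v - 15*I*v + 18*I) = (v - 8)/(v + 6)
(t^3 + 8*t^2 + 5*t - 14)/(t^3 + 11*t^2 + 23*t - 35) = (t + 2)/(t + 5)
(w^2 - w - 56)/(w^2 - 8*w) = (w + 7)/w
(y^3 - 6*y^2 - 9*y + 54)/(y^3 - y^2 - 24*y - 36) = (y - 3)/(y + 2)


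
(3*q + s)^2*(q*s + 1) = 9*q^3*s + 6*q^2*s^2 + 9*q^2 + q*s^3 + 6*q*s + s^2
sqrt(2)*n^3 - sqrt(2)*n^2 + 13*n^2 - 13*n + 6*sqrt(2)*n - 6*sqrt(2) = (n - 1)*(n + 6*sqrt(2))*(sqrt(2)*n + 1)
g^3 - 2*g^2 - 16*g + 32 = (g - 4)*(g - 2)*(g + 4)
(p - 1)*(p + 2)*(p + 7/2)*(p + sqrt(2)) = p^4 + sqrt(2)*p^3 + 9*p^3/2 + 3*p^2/2 + 9*sqrt(2)*p^2/2 - 7*p + 3*sqrt(2)*p/2 - 7*sqrt(2)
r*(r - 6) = r^2 - 6*r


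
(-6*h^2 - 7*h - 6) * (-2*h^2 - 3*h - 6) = 12*h^4 + 32*h^3 + 69*h^2 + 60*h + 36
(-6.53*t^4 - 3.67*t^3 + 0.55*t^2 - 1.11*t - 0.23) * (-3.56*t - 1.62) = 23.2468*t^5 + 23.6438*t^4 + 3.9874*t^3 + 3.0606*t^2 + 2.617*t + 0.3726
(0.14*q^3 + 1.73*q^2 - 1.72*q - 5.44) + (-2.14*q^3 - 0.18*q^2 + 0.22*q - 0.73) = -2.0*q^3 + 1.55*q^2 - 1.5*q - 6.17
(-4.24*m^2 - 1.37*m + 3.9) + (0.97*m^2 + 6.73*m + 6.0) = -3.27*m^2 + 5.36*m + 9.9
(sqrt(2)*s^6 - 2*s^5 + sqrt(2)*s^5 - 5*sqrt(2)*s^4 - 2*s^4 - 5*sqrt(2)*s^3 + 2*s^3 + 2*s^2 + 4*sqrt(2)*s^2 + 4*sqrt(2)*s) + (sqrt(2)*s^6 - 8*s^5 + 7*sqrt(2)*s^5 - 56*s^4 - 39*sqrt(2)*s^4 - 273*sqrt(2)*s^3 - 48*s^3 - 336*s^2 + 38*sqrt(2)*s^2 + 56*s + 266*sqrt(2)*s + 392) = 2*sqrt(2)*s^6 - 10*s^5 + 8*sqrt(2)*s^5 - 44*sqrt(2)*s^4 - 58*s^4 - 278*sqrt(2)*s^3 - 46*s^3 - 334*s^2 + 42*sqrt(2)*s^2 + 56*s + 270*sqrt(2)*s + 392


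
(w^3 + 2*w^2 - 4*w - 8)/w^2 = w + 2 - 4/w - 8/w^2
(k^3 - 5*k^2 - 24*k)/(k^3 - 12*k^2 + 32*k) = (k + 3)/(k - 4)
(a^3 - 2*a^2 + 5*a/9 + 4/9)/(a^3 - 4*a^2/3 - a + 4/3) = (a + 1/3)/(a + 1)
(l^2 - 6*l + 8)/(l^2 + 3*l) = (l^2 - 6*l + 8)/(l*(l + 3))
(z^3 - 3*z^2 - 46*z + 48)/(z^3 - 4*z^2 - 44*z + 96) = (z - 1)/(z - 2)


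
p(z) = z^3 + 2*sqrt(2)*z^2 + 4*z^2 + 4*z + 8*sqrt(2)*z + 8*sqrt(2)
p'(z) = 3*z^2 + 4*sqrt(2)*z + 8*z + 4 + 8*sqrt(2)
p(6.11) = 587.90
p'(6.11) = 210.75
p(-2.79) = 0.02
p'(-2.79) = 0.56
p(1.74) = 63.90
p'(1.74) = 48.16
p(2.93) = 139.96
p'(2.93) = 81.08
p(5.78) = 521.05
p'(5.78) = 194.48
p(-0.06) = 10.42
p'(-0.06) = 14.51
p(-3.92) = -4.02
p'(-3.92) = 7.88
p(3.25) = 167.54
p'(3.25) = 91.39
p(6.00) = 565.02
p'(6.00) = 205.25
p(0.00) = 11.31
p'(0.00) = 15.31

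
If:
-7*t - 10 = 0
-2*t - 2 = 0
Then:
No Solution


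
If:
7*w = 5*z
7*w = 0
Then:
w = 0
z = 0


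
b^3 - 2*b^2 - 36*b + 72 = (b - 6)*(b - 2)*(b + 6)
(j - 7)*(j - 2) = j^2 - 9*j + 14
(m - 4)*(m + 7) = m^2 + 3*m - 28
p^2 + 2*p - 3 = (p - 1)*(p + 3)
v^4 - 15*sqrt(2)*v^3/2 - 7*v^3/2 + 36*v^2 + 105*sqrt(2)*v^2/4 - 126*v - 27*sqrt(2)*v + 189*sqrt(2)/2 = (v - 7/2)*(v - 3*sqrt(2))^2*(v - 3*sqrt(2)/2)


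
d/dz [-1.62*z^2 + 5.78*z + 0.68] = 5.78 - 3.24*z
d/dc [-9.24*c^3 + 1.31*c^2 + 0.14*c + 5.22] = -27.72*c^2 + 2.62*c + 0.14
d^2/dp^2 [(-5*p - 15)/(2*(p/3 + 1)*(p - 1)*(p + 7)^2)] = 30*(-3*p^2 - 10*p - 19)/(p^7 + 25*p^6 + 213*p^5 + 573*p^4 - 861*p^3 - 3381*p^2 + 5831*p - 2401)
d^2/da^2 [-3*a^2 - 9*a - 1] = -6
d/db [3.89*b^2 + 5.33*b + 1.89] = 7.78*b + 5.33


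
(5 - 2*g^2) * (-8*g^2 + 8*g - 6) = 16*g^4 - 16*g^3 - 28*g^2 + 40*g - 30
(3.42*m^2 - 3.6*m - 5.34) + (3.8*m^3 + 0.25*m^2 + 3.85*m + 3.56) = 3.8*m^3 + 3.67*m^2 + 0.25*m - 1.78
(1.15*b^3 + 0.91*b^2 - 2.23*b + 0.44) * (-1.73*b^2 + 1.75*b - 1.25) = -1.9895*b^5 + 0.4382*b^4 + 4.0129*b^3 - 5.8012*b^2 + 3.5575*b - 0.55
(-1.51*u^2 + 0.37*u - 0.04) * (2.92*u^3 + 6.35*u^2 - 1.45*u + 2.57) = -4.4092*u^5 - 8.5081*u^4 + 4.4222*u^3 - 4.6712*u^2 + 1.0089*u - 0.1028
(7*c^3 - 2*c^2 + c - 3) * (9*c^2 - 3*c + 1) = 63*c^5 - 39*c^4 + 22*c^3 - 32*c^2 + 10*c - 3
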